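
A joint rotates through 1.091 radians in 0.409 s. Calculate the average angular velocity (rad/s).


omega = delta_theta / delta_t
omega = 1.091 / 0.409
omega = 2.6675


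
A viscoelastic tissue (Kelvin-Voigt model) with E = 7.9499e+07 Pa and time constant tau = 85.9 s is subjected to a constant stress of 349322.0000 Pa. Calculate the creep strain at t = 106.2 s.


epsilon(t) = (sigma/E) * (1 - exp(-t/tau))
sigma/E = 349322.0000 / 7.9499e+07 = 0.0044
exp(-t/tau) = exp(-106.2 / 85.9) = 0.2905
epsilon = 0.0044 * (1 - 0.2905)
epsilon = 0.0031


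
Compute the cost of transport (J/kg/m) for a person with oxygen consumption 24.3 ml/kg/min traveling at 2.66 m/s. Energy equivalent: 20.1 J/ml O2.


Power per kg = VO2 * 20.1 / 60
Power per kg = 24.3 * 20.1 / 60 = 8.1405 W/kg
Cost = power_per_kg / speed
Cost = 8.1405 / 2.66
Cost = 3.0603


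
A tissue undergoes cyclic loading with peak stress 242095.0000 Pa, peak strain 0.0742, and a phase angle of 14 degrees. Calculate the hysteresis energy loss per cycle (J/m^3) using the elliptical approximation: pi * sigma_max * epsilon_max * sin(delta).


E_loss = pi * sigma_max * epsilon_max * sin(delta)
delta = 14 deg = 0.2443 rad
sin(delta) = 0.2419
E_loss = pi * 242095.0000 * 0.0742 * 0.2419
E_loss = 13652.5814


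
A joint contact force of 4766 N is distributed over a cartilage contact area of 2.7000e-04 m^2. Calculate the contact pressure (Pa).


P = F / A
P = 4766 / 2.7000e-04
P = 1.7652e+07


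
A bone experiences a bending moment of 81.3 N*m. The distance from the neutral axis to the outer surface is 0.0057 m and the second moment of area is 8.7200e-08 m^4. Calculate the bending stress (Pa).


sigma = M * c / I
sigma = 81.3 * 0.0057 / 8.7200e-08
M * c = 0.4634
sigma = 5.3143e+06


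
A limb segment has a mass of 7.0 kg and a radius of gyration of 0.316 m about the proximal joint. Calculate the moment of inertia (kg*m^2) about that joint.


I = m * k^2
I = 7.0 * 0.316^2
k^2 = 0.0999
I = 0.6990


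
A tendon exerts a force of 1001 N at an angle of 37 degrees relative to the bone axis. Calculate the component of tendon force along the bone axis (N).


F_eff = F_tendon * cos(theta)
theta = 37 deg = 0.6458 rad
cos(theta) = 0.7986
F_eff = 1001 * 0.7986
F_eff = 799.4341


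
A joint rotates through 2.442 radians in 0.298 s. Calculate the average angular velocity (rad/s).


omega = delta_theta / delta_t
omega = 2.442 / 0.298
omega = 8.1946


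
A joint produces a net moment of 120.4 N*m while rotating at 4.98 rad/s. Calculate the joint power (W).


P = M * omega
P = 120.4 * 4.98
P = 599.5920


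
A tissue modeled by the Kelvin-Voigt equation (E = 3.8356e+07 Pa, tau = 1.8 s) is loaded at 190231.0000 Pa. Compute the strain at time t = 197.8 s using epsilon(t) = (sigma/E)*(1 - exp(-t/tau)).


epsilon(t) = (sigma/E) * (1 - exp(-t/tau))
sigma/E = 190231.0000 / 3.8356e+07 = 0.0050
exp(-t/tau) = exp(-197.8 / 1.8) = 1.8874e-48
epsilon = 0.0050 * (1 - 1.8874e-48)
epsilon = 0.0050


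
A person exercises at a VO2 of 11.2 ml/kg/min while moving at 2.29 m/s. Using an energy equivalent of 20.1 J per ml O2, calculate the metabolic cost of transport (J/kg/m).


Power per kg = VO2 * 20.1 / 60
Power per kg = 11.2 * 20.1 / 60 = 3.7520 W/kg
Cost = power_per_kg / speed
Cost = 3.7520 / 2.29
Cost = 1.6384


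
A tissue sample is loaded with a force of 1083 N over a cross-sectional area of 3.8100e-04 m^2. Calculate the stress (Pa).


stress = F / A
stress = 1083 / 3.8100e-04
stress = 2.8425e+06


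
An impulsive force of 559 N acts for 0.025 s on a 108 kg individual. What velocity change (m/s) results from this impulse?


J = F * dt = 559 * 0.025 = 13.9750 N*s
delta_v = J / m
delta_v = 13.9750 / 108
delta_v = 0.1294


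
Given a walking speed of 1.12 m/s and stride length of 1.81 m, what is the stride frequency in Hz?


f = v / stride_length
f = 1.12 / 1.81
f = 0.6188


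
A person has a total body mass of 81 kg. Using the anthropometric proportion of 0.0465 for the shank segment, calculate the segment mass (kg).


m_segment = body_mass * fraction
m_segment = 81 * 0.0465
m_segment = 3.7665


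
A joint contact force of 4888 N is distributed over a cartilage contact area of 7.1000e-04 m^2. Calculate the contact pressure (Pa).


P = F / A
P = 4888 / 7.1000e-04
P = 6.8845e+06


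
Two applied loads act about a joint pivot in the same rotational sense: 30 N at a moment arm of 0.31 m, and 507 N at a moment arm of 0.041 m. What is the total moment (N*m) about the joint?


M = F1 * d1 + F2 * d2
M = 30 * 0.31 + 507 * 0.041
M = 9.3000 + 20.7870
M = 30.0870


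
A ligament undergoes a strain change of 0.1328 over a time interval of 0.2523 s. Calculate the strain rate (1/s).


strain_rate = delta_strain / delta_t
strain_rate = 0.1328 / 0.2523
strain_rate = 0.5264


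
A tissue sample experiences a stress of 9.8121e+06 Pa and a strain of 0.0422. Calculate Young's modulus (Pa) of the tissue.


E = stress / strain
E = 9.8121e+06 / 0.0422
E = 2.3251e+08


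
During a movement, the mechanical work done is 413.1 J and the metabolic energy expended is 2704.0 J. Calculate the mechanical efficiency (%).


eta = (W_mech / E_meta) * 100
eta = (413.1 / 2704.0) * 100
ratio = 0.1528
eta = 15.2774


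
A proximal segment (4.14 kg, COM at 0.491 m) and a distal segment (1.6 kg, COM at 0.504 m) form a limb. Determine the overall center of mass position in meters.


COM = (m1*x1 + m2*x2) / (m1 + m2)
COM = (4.14*0.491 + 1.6*0.504) / (4.14 + 1.6)
Numerator = 2.8391
Denominator = 5.7400
COM = 0.4946


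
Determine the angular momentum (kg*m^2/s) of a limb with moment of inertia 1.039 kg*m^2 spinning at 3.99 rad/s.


L = I * omega
L = 1.039 * 3.99
L = 4.1456


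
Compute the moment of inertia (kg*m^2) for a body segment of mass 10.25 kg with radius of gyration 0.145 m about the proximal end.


I = m * k^2
I = 10.25 * 0.145^2
k^2 = 0.0210
I = 0.2155


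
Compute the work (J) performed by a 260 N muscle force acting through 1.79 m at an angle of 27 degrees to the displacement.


W = F * d * cos(theta)
theta = 27 deg = 0.4712 rad
cos(theta) = 0.8910
W = 260 * 1.79 * 0.8910
W = 414.6744


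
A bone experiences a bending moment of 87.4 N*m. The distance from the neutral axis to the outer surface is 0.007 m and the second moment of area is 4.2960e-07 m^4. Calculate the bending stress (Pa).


sigma = M * c / I
sigma = 87.4 * 0.007 / 4.2960e-07
M * c = 0.6118
sigma = 1.4241e+06


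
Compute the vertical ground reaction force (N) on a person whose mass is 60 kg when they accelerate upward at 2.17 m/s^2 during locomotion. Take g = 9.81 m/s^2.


GRF = m * (g + a)
GRF = 60 * (9.81 + 2.17)
GRF = 60 * 11.9800
GRF = 718.8000


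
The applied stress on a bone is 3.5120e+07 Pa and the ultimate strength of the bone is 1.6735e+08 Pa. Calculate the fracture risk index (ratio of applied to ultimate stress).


FRI = applied / ultimate
FRI = 3.5120e+07 / 1.6735e+08
FRI = 0.2099


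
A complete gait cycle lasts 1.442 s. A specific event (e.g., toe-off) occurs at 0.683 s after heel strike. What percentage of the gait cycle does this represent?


pct = (event_time / cycle_time) * 100
pct = (0.683 / 1.442) * 100
ratio = 0.4736
pct = 47.3648


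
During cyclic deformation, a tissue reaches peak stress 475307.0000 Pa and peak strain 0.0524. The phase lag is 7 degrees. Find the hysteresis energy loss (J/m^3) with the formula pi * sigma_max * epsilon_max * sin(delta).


E_loss = pi * sigma_max * epsilon_max * sin(delta)
delta = 7 deg = 0.1222 rad
sin(delta) = 0.1219
E_loss = pi * 475307.0000 * 0.0524 * 0.1219
E_loss = 9535.6399


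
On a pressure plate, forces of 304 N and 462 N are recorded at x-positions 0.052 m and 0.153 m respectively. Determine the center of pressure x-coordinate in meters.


COP_x = (F1*x1 + F2*x2) / (F1 + F2)
COP_x = (304*0.052 + 462*0.153) / (304 + 462)
Numerator = 86.4940
Denominator = 766
COP_x = 0.1129


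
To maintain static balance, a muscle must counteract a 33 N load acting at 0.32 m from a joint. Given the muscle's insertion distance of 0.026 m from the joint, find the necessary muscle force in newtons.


F_muscle = W * d_load / d_muscle
F_muscle = 33 * 0.32 / 0.026
Numerator = 10.5600
F_muscle = 406.1538


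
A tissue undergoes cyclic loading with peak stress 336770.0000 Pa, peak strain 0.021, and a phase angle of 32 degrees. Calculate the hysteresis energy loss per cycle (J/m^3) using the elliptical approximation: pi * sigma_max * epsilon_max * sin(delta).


E_loss = pi * sigma_max * epsilon_max * sin(delta)
delta = 32 deg = 0.5585 rad
sin(delta) = 0.5299
E_loss = pi * 336770.0000 * 0.021 * 0.5299
E_loss = 11773.6812


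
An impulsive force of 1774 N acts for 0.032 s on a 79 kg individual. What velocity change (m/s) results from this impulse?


J = F * dt = 1774 * 0.032 = 56.7680 N*s
delta_v = J / m
delta_v = 56.7680 / 79
delta_v = 0.7186


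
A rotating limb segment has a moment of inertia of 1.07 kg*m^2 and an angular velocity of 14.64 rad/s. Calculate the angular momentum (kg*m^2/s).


L = I * omega
L = 1.07 * 14.64
L = 15.6648


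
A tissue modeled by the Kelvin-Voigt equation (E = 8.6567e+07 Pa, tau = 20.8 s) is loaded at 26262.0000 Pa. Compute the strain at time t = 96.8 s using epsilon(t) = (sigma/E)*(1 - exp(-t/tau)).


epsilon(t) = (sigma/E) * (1 - exp(-t/tau))
sigma/E = 26262.0000 / 8.6567e+07 = 3.0337e-04
exp(-t/tau) = exp(-96.8 / 20.8) = 0.0095
epsilon = 3.0337e-04 * (1 - 0.0095)
epsilon = 3.0048e-04


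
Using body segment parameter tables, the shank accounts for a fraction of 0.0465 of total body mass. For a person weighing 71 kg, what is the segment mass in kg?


m_segment = body_mass * fraction
m_segment = 71 * 0.0465
m_segment = 3.3015


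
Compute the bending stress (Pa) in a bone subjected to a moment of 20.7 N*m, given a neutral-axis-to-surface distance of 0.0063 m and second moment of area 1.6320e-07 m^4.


sigma = M * c / I
sigma = 20.7 * 0.0063 / 1.6320e-07
M * c = 0.1304
sigma = 799080.8824


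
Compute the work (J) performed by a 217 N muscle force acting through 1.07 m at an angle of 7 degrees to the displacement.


W = F * d * cos(theta)
theta = 7 deg = 0.1222 rad
cos(theta) = 0.9925
W = 217 * 1.07 * 0.9925
W = 230.4593


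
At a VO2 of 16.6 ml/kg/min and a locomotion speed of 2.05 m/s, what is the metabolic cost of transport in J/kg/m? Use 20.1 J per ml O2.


Power per kg = VO2 * 20.1 / 60
Power per kg = 16.6 * 20.1 / 60 = 5.5610 W/kg
Cost = power_per_kg / speed
Cost = 5.5610 / 2.05
Cost = 2.7127


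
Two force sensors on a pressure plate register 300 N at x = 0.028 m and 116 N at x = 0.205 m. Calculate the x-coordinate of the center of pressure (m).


COP_x = (F1*x1 + F2*x2) / (F1 + F2)
COP_x = (300*0.028 + 116*0.205) / (300 + 116)
Numerator = 32.1800
Denominator = 416
COP_x = 0.0774


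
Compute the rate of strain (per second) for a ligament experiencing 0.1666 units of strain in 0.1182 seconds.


strain_rate = delta_strain / delta_t
strain_rate = 0.1666 / 0.1182
strain_rate = 1.4095


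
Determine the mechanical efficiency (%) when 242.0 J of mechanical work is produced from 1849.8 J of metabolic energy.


eta = (W_mech / E_meta) * 100
eta = (242.0 / 1849.8) * 100
ratio = 0.1308
eta = 13.0825


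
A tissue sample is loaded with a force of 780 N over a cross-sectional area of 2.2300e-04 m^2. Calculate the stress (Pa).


stress = F / A
stress = 780 / 2.2300e-04
stress = 3.4978e+06


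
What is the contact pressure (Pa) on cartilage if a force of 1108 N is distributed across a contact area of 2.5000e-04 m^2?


P = F / A
P = 1108 / 2.5000e-04
P = 4.4320e+06


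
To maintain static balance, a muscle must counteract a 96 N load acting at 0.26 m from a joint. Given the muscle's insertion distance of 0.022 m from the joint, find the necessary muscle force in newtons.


F_muscle = W * d_load / d_muscle
F_muscle = 96 * 0.26 / 0.022
Numerator = 24.9600
F_muscle = 1134.5455


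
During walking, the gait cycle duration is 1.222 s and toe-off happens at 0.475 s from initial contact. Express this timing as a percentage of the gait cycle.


pct = (event_time / cycle_time) * 100
pct = (0.475 / 1.222) * 100
ratio = 0.3887
pct = 38.8707


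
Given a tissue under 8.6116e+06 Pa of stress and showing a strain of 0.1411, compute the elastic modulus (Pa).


E = stress / strain
E = 8.6116e+06 / 0.1411
E = 6.1032e+07


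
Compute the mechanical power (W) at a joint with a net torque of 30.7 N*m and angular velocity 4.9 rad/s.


P = M * omega
P = 30.7 * 4.9
P = 150.4300


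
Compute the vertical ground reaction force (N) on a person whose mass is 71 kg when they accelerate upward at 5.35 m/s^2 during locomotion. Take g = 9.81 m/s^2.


GRF = m * (g + a)
GRF = 71 * (9.81 + 5.35)
GRF = 71 * 15.1600
GRF = 1076.3600


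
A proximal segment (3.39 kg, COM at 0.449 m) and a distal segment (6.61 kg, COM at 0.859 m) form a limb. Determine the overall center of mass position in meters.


COM = (m1*x1 + m2*x2) / (m1 + m2)
COM = (3.39*0.449 + 6.61*0.859) / (3.39 + 6.61)
Numerator = 7.2001
Denominator = 10.0000
COM = 0.7200


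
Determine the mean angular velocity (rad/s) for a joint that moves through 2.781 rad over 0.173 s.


omega = delta_theta / delta_t
omega = 2.781 / 0.173
omega = 16.0751


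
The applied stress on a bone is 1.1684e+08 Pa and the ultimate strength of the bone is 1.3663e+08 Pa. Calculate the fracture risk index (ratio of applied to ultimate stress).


FRI = applied / ultimate
FRI = 1.1684e+08 / 1.3663e+08
FRI = 0.8552


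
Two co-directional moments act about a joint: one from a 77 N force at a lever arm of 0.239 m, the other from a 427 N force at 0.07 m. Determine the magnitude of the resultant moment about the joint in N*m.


M = F1 * d1 + F2 * d2
M = 77 * 0.239 + 427 * 0.07
M = 18.4030 + 29.8900
M = 48.2930


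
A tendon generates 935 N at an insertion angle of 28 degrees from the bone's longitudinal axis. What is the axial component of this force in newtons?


F_eff = F_tendon * cos(theta)
theta = 28 deg = 0.4887 rad
cos(theta) = 0.8829
F_eff = 935 * 0.8829
F_eff = 825.5560


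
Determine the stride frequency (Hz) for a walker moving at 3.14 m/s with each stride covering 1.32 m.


f = v / stride_length
f = 3.14 / 1.32
f = 2.3788


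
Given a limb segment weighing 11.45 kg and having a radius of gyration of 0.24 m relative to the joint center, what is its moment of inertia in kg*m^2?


I = m * k^2
I = 11.45 * 0.24^2
k^2 = 0.0576
I = 0.6595


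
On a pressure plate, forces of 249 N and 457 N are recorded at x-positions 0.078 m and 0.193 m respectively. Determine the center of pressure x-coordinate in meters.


COP_x = (F1*x1 + F2*x2) / (F1 + F2)
COP_x = (249*0.078 + 457*0.193) / (249 + 457)
Numerator = 107.6230
Denominator = 706
COP_x = 0.1524


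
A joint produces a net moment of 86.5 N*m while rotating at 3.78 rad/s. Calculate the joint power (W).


P = M * omega
P = 86.5 * 3.78
P = 326.9700


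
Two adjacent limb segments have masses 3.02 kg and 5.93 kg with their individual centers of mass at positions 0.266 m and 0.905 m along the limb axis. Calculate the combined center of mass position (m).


COM = (m1*x1 + m2*x2) / (m1 + m2)
COM = (3.02*0.266 + 5.93*0.905) / (3.02 + 5.93)
Numerator = 6.1700
Denominator = 8.9500
COM = 0.6894


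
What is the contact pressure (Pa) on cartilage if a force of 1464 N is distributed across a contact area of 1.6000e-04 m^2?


P = F / A
P = 1464 / 1.6000e-04
P = 9.1500e+06


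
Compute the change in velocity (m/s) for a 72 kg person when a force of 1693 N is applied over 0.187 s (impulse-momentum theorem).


J = F * dt = 1693 * 0.187 = 316.5910 N*s
delta_v = J / m
delta_v = 316.5910 / 72
delta_v = 4.3971


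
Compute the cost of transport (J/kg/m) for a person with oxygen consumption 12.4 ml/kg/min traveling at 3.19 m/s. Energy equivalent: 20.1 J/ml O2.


Power per kg = VO2 * 20.1 / 60
Power per kg = 12.4 * 20.1 / 60 = 4.1540 W/kg
Cost = power_per_kg / speed
Cost = 4.1540 / 3.19
Cost = 1.3022


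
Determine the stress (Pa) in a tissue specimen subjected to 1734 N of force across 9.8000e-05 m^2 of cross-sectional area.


stress = F / A
stress = 1734 / 9.8000e-05
stress = 1.7694e+07


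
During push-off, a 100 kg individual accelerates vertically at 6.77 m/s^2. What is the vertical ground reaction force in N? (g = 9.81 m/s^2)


GRF = m * (g + a)
GRF = 100 * (9.81 + 6.77)
GRF = 100 * 16.5800
GRF = 1658.0000


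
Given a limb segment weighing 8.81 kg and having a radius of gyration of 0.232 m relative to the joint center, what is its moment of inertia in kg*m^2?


I = m * k^2
I = 8.81 * 0.232^2
k^2 = 0.0538
I = 0.4742


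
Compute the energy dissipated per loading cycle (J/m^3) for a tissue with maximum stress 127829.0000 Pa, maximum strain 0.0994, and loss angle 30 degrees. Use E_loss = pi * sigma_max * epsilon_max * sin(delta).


E_loss = pi * sigma_max * epsilon_max * sin(delta)
delta = 30 deg = 0.5236 rad
sin(delta) = 0.5000
E_loss = pi * 127829.0000 * 0.0994 * 0.5000
E_loss = 19958.8564


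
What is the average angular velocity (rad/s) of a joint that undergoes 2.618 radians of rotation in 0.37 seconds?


omega = delta_theta / delta_t
omega = 2.618 / 0.37
omega = 7.0757


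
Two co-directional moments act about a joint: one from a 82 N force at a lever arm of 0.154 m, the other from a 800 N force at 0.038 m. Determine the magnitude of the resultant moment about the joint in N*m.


M = F1 * d1 + F2 * d2
M = 82 * 0.154 + 800 * 0.038
M = 12.6280 + 30.4000
M = 43.0280


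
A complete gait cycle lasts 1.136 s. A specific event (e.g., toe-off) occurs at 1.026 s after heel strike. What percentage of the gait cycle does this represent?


pct = (event_time / cycle_time) * 100
pct = (1.026 / 1.136) * 100
ratio = 0.9032
pct = 90.3169


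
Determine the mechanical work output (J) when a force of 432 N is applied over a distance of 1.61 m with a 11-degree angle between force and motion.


W = F * d * cos(theta)
theta = 11 deg = 0.1920 rad
cos(theta) = 0.9816
W = 432 * 1.61 * 0.9816
W = 682.7413


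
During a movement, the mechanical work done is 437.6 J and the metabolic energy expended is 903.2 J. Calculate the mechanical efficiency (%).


eta = (W_mech / E_meta) * 100
eta = (437.6 / 903.2) * 100
ratio = 0.4845
eta = 48.4500


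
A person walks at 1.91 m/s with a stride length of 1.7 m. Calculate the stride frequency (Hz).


f = v / stride_length
f = 1.91 / 1.7
f = 1.1235


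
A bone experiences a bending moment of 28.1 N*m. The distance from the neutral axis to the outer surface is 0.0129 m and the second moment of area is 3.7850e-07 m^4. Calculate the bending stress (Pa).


sigma = M * c / I
sigma = 28.1 * 0.0129 / 3.7850e-07
M * c = 0.3625
sigma = 957701.4531


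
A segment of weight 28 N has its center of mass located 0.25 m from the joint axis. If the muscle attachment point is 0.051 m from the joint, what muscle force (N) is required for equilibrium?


F_muscle = W * d_load / d_muscle
F_muscle = 28 * 0.25 / 0.051
Numerator = 7.0000
F_muscle = 137.2549


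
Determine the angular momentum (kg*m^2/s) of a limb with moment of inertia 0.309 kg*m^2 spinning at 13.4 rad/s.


L = I * omega
L = 0.309 * 13.4
L = 4.1406


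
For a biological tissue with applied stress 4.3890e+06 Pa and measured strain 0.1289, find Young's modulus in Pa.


E = stress / strain
E = 4.3890e+06 / 0.1289
E = 3.4050e+07


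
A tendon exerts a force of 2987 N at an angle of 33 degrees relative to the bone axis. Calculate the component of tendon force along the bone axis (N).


F_eff = F_tendon * cos(theta)
theta = 33 deg = 0.5760 rad
cos(theta) = 0.8387
F_eff = 2987 * 0.8387
F_eff = 2505.1090


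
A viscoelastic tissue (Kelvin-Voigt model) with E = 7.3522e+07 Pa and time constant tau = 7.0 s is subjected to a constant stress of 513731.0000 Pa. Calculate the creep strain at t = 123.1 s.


epsilon(t) = (sigma/E) * (1 - exp(-t/tau))
sigma/E = 513731.0000 / 7.3522e+07 = 0.0070
exp(-t/tau) = exp(-123.1 / 7.0) = 2.3047e-08
epsilon = 0.0070 * (1 - 2.3047e-08)
epsilon = 0.0070


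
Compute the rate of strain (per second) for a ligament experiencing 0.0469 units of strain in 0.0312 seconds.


strain_rate = delta_strain / delta_t
strain_rate = 0.0469 / 0.0312
strain_rate = 1.5032


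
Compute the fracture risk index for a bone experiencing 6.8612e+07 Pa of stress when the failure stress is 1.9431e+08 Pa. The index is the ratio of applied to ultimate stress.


FRI = applied / ultimate
FRI = 6.8612e+07 / 1.9431e+08
FRI = 0.3531


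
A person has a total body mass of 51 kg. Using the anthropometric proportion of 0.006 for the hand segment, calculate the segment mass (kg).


m_segment = body_mass * fraction
m_segment = 51 * 0.006
m_segment = 0.3060


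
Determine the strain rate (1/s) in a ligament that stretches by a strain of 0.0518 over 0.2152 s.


strain_rate = delta_strain / delta_t
strain_rate = 0.0518 / 0.2152
strain_rate = 0.2407


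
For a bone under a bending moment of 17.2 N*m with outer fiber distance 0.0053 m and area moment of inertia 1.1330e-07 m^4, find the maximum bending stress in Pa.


sigma = M * c / I
sigma = 17.2 * 0.0053 / 1.1330e-07
M * c = 0.0912
sigma = 804589.5852


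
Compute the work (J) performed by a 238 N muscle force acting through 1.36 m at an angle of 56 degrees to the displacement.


W = F * d * cos(theta)
theta = 56 deg = 0.9774 rad
cos(theta) = 0.5592
W = 238 * 1.36 * 0.5592
W = 180.9996


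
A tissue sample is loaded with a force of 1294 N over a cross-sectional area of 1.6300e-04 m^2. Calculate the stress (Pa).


stress = F / A
stress = 1294 / 1.6300e-04
stress = 7.9387e+06


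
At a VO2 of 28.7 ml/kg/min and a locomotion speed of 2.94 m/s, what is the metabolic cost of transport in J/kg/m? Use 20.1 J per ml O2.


Power per kg = VO2 * 20.1 / 60
Power per kg = 28.7 * 20.1 / 60 = 9.6145 W/kg
Cost = power_per_kg / speed
Cost = 9.6145 / 2.94
Cost = 3.2702


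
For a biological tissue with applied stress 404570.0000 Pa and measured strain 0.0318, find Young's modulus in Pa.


E = stress / strain
E = 404570.0000 / 0.0318
E = 1.2722e+07


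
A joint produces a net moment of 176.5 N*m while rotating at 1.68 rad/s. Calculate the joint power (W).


P = M * omega
P = 176.5 * 1.68
P = 296.5200


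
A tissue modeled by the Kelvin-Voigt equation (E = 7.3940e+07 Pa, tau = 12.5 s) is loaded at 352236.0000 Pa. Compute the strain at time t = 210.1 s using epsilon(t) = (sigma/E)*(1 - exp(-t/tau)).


epsilon(t) = (sigma/E) * (1 - exp(-t/tau))
sigma/E = 352236.0000 / 7.3940e+07 = 0.0048
exp(-t/tau) = exp(-210.1 / 12.5) = 5.0162e-08
epsilon = 0.0048 * (1 - 5.0162e-08)
epsilon = 0.0048


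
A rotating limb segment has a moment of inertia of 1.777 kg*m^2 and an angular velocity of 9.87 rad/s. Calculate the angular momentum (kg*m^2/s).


L = I * omega
L = 1.777 * 9.87
L = 17.5390


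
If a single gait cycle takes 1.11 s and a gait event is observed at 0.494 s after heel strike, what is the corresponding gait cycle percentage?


pct = (event_time / cycle_time) * 100
pct = (0.494 / 1.11) * 100
ratio = 0.4450
pct = 44.5045


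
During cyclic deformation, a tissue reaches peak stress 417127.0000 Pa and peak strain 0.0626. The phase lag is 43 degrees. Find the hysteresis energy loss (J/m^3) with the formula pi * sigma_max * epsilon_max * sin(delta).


E_loss = pi * sigma_max * epsilon_max * sin(delta)
delta = 43 deg = 0.7505 rad
sin(delta) = 0.6820
E_loss = pi * 417127.0000 * 0.0626 * 0.6820
E_loss = 55946.8756


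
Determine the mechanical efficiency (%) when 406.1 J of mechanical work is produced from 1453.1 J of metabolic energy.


eta = (W_mech / E_meta) * 100
eta = (406.1 / 1453.1) * 100
ratio = 0.2795
eta = 27.9471


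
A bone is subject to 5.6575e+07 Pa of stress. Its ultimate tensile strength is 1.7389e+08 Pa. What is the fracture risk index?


FRI = applied / ultimate
FRI = 5.6575e+07 / 1.7389e+08
FRI = 0.3253


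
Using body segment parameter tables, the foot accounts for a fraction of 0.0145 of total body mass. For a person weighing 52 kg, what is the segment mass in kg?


m_segment = body_mass * fraction
m_segment = 52 * 0.0145
m_segment = 0.7540


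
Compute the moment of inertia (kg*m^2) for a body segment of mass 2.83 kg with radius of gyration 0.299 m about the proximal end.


I = m * k^2
I = 2.83 * 0.299^2
k^2 = 0.0894
I = 0.2530


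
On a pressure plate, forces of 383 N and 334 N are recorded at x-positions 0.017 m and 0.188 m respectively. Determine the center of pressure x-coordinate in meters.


COP_x = (F1*x1 + F2*x2) / (F1 + F2)
COP_x = (383*0.017 + 334*0.188) / (383 + 334)
Numerator = 69.3030
Denominator = 717
COP_x = 0.0967


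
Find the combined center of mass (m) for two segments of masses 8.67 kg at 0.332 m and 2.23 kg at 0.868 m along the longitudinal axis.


COM = (m1*x1 + m2*x2) / (m1 + m2)
COM = (8.67*0.332 + 2.23*0.868) / (8.67 + 2.23)
Numerator = 4.8141
Denominator = 10.9000
COM = 0.4417


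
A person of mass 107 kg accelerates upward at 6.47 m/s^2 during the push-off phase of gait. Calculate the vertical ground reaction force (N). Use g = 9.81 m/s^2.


GRF = m * (g + a)
GRF = 107 * (9.81 + 6.47)
GRF = 107 * 16.2800
GRF = 1741.9600


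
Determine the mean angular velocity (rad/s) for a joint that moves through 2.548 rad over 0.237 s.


omega = delta_theta / delta_t
omega = 2.548 / 0.237
omega = 10.7511


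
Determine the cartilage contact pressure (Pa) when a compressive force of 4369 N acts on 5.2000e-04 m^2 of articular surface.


P = F / A
P = 4369 / 5.2000e-04
P = 8.4019e+06


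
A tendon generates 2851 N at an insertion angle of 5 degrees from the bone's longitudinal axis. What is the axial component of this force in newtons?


F_eff = F_tendon * cos(theta)
theta = 5 deg = 0.0873 rad
cos(theta) = 0.9962
F_eff = 2851 * 0.9962
F_eff = 2840.1511


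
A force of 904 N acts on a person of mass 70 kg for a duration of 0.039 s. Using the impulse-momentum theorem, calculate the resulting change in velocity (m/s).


J = F * dt = 904 * 0.039 = 35.2560 N*s
delta_v = J / m
delta_v = 35.2560 / 70
delta_v = 0.5037


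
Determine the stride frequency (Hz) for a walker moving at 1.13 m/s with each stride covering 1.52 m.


f = v / stride_length
f = 1.13 / 1.52
f = 0.7434


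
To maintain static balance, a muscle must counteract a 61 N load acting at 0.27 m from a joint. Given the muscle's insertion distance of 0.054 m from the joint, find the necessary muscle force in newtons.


F_muscle = W * d_load / d_muscle
F_muscle = 61 * 0.27 / 0.054
Numerator = 16.4700
F_muscle = 305.0000


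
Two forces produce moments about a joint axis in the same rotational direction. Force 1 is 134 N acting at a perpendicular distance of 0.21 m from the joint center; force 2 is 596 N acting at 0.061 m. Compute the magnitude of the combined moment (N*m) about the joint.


M = F1 * d1 + F2 * d2
M = 134 * 0.21 + 596 * 0.061
M = 28.1400 + 36.3560
M = 64.4960


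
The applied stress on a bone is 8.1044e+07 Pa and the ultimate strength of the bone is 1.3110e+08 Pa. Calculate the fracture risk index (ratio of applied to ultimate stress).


FRI = applied / ultimate
FRI = 8.1044e+07 / 1.3110e+08
FRI = 0.6182


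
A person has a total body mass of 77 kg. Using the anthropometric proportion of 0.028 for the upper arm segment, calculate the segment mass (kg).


m_segment = body_mass * fraction
m_segment = 77 * 0.028
m_segment = 2.1560


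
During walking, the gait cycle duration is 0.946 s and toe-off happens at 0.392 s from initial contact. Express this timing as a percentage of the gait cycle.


pct = (event_time / cycle_time) * 100
pct = (0.392 / 0.946) * 100
ratio = 0.4144
pct = 41.4376


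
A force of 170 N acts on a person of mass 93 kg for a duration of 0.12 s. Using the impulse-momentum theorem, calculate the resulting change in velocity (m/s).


J = F * dt = 170 * 0.12 = 20.4000 N*s
delta_v = J / m
delta_v = 20.4000 / 93
delta_v = 0.2194


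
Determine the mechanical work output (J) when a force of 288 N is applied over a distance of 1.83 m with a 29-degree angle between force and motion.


W = F * d * cos(theta)
theta = 29 deg = 0.5061 rad
cos(theta) = 0.8746
W = 288 * 1.83 * 0.8746
W = 460.9596


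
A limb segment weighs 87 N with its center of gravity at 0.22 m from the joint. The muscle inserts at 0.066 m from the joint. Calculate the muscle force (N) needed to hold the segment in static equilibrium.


F_muscle = W * d_load / d_muscle
F_muscle = 87 * 0.22 / 0.066
Numerator = 19.1400
F_muscle = 290.0000


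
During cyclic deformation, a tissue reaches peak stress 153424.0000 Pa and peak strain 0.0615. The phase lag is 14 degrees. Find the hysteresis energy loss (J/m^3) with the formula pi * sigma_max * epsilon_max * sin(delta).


E_loss = pi * sigma_max * epsilon_max * sin(delta)
delta = 14 deg = 0.2443 rad
sin(delta) = 0.2419
E_loss = pi * 153424.0000 * 0.0615 * 0.2419
E_loss = 7171.2269


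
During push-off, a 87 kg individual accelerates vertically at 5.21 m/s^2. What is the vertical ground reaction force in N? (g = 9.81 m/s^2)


GRF = m * (g + a)
GRF = 87 * (9.81 + 5.21)
GRF = 87 * 15.0200
GRF = 1306.7400


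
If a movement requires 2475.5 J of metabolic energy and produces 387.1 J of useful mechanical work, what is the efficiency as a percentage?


eta = (W_mech / E_meta) * 100
eta = (387.1 / 2475.5) * 100
ratio = 0.1564
eta = 15.6372


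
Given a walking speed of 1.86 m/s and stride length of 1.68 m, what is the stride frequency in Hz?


f = v / stride_length
f = 1.86 / 1.68
f = 1.1071


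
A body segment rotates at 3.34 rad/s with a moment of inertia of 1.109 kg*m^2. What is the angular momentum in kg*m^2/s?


L = I * omega
L = 1.109 * 3.34
L = 3.7041


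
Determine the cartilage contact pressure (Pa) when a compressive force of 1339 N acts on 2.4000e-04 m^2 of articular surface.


P = F / A
P = 1339 / 2.4000e-04
P = 5.5792e+06


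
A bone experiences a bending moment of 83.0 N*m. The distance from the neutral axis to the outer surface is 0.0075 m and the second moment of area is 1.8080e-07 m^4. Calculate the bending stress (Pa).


sigma = M * c / I
sigma = 83.0 * 0.0075 / 1.8080e-07
M * c = 0.6225
sigma = 3.4430e+06


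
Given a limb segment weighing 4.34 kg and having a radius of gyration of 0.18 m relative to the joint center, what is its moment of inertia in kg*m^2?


I = m * k^2
I = 4.34 * 0.18^2
k^2 = 0.0324
I = 0.1406


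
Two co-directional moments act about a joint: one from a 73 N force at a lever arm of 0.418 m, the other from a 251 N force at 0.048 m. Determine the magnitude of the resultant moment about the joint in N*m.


M = F1 * d1 + F2 * d2
M = 73 * 0.418 + 251 * 0.048
M = 30.5140 + 12.0480
M = 42.5620


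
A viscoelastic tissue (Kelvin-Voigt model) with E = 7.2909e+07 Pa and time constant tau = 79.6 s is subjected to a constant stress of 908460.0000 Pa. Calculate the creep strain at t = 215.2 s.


epsilon(t) = (sigma/E) * (1 - exp(-t/tau))
sigma/E = 908460.0000 / 7.2909e+07 = 0.0125
exp(-t/tau) = exp(-215.2 / 79.6) = 0.0670
epsilon = 0.0125 * (1 - 0.0670)
epsilon = 0.0116


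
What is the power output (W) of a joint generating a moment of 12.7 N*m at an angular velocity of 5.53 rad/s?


P = M * omega
P = 12.7 * 5.53
P = 70.2310


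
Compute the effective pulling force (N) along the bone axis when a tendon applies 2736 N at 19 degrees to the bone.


F_eff = F_tendon * cos(theta)
theta = 19 deg = 0.3316 rad
cos(theta) = 0.9455
F_eff = 2736 * 0.9455
F_eff = 2586.9388


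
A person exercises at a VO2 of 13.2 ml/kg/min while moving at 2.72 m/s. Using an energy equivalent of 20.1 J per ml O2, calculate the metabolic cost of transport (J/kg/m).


Power per kg = VO2 * 20.1 / 60
Power per kg = 13.2 * 20.1 / 60 = 4.4220 W/kg
Cost = power_per_kg / speed
Cost = 4.4220 / 2.72
Cost = 1.6257


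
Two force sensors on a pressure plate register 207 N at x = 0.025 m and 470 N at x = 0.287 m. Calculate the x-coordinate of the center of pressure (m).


COP_x = (F1*x1 + F2*x2) / (F1 + F2)
COP_x = (207*0.025 + 470*0.287) / (207 + 470)
Numerator = 140.0650
Denominator = 677
COP_x = 0.2069


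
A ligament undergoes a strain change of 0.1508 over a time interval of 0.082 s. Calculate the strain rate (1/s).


strain_rate = delta_strain / delta_t
strain_rate = 0.1508 / 0.082
strain_rate = 1.8390


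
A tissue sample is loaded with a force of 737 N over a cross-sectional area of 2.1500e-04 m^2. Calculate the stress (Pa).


stress = F / A
stress = 737 / 2.1500e-04
stress = 3.4279e+06


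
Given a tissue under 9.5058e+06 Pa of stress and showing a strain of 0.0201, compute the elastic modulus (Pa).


E = stress / strain
E = 9.5058e+06 / 0.0201
E = 4.7293e+08


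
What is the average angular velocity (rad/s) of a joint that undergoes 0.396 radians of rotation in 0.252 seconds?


omega = delta_theta / delta_t
omega = 0.396 / 0.252
omega = 1.5714


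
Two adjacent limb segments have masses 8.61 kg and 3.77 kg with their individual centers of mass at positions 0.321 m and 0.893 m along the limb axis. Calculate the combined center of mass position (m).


COM = (m1*x1 + m2*x2) / (m1 + m2)
COM = (8.61*0.321 + 3.77*0.893) / (8.61 + 3.77)
Numerator = 6.1304
Denominator = 12.3800
COM = 0.4952


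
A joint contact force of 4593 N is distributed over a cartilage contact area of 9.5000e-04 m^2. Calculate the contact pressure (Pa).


P = F / A
P = 4593 / 9.5000e-04
P = 4.8347e+06


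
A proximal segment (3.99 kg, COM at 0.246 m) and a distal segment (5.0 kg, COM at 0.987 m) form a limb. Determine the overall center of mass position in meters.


COM = (m1*x1 + m2*x2) / (m1 + m2)
COM = (3.99*0.246 + 5.0*0.987) / (3.99 + 5.0)
Numerator = 5.9165
Denominator = 8.9900
COM = 0.6581


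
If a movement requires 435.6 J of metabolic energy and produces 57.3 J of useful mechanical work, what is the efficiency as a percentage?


eta = (W_mech / E_meta) * 100
eta = (57.3 / 435.6) * 100
ratio = 0.1315
eta = 13.1543


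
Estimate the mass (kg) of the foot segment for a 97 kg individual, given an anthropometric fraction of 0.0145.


m_segment = body_mass * fraction
m_segment = 97 * 0.0145
m_segment = 1.4065


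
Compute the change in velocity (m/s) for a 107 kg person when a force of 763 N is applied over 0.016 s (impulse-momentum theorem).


J = F * dt = 763 * 0.016 = 12.2080 N*s
delta_v = J / m
delta_v = 12.2080 / 107
delta_v = 0.1141


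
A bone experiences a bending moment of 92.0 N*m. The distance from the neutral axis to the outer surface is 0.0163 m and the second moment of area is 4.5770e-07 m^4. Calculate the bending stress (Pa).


sigma = M * c / I
sigma = 92.0 * 0.0163 / 4.5770e-07
M * c = 1.4996
sigma = 3.2764e+06


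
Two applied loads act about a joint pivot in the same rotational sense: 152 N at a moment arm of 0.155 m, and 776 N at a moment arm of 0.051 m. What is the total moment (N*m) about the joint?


M = F1 * d1 + F2 * d2
M = 152 * 0.155 + 776 * 0.051
M = 23.5600 + 39.5760
M = 63.1360


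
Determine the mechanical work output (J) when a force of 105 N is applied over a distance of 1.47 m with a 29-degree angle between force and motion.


W = F * d * cos(theta)
theta = 29 deg = 0.5061 rad
cos(theta) = 0.8746
W = 105 * 1.47 * 0.8746
W = 134.9976


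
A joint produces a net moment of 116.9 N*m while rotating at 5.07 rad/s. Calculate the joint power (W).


P = M * omega
P = 116.9 * 5.07
P = 592.6830


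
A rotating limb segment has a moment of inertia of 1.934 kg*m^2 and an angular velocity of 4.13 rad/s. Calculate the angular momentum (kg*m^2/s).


L = I * omega
L = 1.934 * 4.13
L = 7.9874


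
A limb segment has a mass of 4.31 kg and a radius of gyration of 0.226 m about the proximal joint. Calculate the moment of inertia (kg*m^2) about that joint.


I = m * k^2
I = 4.31 * 0.226^2
k^2 = 0.0511
I = 0.2201


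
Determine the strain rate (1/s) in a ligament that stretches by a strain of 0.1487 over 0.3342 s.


strain_rate = delta_strain / delta_t
strain_rate = 0.1487 / 0.3342
strain_rate = 0.4449


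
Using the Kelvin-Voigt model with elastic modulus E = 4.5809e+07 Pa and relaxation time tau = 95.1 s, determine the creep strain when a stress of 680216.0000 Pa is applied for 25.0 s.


epsilon(t) = (sigma/E) * (1 - exp(-t/tau))
sigma/E = 680216.0000 / 4.5809e+07 = 0.0148
exp(-t/tau) = exp(-25.0 / 95.1) = 0.7688
epsilon = 0.0148 * (1 - 0.7688)
epsilon = 0.0034


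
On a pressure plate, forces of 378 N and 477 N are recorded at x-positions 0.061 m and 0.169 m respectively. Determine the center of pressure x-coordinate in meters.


COP_x = (F1*x1 + F2*x2) / (F1 + F2)
COP_x = (378*0.061 + 477*0.169) / (378 + 477)
Numerator = 103.6710
Denominator = 855
COP_x = 0.1213


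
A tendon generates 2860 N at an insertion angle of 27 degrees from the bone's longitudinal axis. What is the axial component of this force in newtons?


F_eff = F_tendon * cos(theta)
theta = 27 deg = 0.4712 rad
cos(theta) = 0.8910
F_eff = 2860 * 0.8910
F_eff = 2548.2787


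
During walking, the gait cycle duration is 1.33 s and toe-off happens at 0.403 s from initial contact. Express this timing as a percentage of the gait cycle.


pct = (event_time / cycle_time) * 100
pct = (0.403 / 1.33) * 100
ratio = 0.3030
pct = 30.3008


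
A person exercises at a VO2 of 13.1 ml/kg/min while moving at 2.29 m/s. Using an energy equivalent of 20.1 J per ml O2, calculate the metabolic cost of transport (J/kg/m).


Power per kg = VO2 * 20.1 / 60
Power per kg = 13.1 * 20.1 / 60 = 4.3885 W/kg
Cost = power_per_kg / speed
Cost = 4.3885 / 2.29
Cost = 1.9164


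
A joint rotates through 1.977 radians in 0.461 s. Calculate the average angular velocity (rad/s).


omega = delta_theta / delta_t
omega = 1.977 / 0.461
omega = 4.2885


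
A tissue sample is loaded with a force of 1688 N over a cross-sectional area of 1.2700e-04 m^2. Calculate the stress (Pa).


stress = F / A
stress = 1688 / 1.2700e-04
stress = 1.3291e+07


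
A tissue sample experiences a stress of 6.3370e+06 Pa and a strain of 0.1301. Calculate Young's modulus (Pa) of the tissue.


E = stress / strain
E = 6.3370e+06 / 0.1301
E = 4.8709e+07


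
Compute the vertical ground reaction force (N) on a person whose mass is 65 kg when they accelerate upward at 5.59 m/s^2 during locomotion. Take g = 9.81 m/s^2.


GRF = m * (g + a)
GRF = 65 * (9.81 + 5.59)
GRF = 65 * 15.4000
GRF = 1001.0000


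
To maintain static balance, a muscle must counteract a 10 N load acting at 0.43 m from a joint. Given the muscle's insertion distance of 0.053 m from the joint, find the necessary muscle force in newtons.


F_muscle = W * d_load / d_muscle
F_muscle = 10 * 0.43 / 0.053
Numerator = 4.3000
F_muscle = 81.1321


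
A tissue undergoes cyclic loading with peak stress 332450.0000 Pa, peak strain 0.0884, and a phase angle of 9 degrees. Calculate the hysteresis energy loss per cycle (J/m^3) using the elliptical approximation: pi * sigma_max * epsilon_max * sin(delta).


E_loss = pi * sigma_max * epsilon_max * sin(delta)
delta = 9 deg = 0.1571 rad
sin(delta) = 0.1564
E_loss = pi * 332450.0000 * 0.0884 * 0.1564
E_loss = 14443.1166


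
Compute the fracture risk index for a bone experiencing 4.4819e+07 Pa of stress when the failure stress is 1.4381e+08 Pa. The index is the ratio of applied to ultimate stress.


FRI = applied / ultimate
FRI = 4.4819e+07 / 1.4381e+08
FRI = 0.3117
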